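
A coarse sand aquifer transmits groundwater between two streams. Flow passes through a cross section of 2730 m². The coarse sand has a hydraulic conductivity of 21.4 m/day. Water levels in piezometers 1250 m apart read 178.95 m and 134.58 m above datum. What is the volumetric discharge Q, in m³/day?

2070

Hydraulic gradient i = (178.95 − 134.58) / 1250 = 44.37 / 1250 = 0.03550.
Darcy's law: Q = K · A · i = 21.40 × 2730 × 0.03550 = 2074 m³/day.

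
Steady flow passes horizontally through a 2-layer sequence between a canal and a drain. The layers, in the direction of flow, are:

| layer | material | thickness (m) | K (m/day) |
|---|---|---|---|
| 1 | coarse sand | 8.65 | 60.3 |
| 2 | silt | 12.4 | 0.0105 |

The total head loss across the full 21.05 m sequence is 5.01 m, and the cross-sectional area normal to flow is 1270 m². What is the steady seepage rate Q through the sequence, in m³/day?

Flow is perpendicular to layering, so the layers act in series and the equivalent K is the thickness-weighted harmonic mean.
Total thickness L = 8.65 + 12.4 = 21.05 m.
Σ(b_i/K_i) = 8.65/60.3 + 12.4/0.0105 = 1181 d.
K_eq = L / Σ(b_i/K_i) = 21.05 / 1181 = 0.01782 m/day.
Q = K_eq · A · (Δh/L) = 0.01782 × 1270 × (5.01/21.05) = 5.387 m³/day.

5.39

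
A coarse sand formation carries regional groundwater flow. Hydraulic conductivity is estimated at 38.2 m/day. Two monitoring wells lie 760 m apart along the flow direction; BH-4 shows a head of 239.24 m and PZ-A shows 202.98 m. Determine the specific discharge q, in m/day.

1.82

Hydraulic gradient i = (239.24 − 202.98) / 760 = 36.26 / 760 = 0.04771.
Specific discharge q = K · i = 38.20 × 0.04771 = 1.823 m/day.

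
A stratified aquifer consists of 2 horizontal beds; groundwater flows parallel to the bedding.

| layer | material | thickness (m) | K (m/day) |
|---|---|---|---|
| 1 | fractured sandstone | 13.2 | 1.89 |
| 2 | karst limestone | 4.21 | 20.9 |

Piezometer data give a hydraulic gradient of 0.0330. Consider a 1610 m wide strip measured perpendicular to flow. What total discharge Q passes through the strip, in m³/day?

6000

Flow is parallel to layering, so each bed carries its own Darcy discharge and the transmissivities add.
Σ(K_i·b_i) = 1.89×13.2 + 20.9×4.21 = 112.9 m²/day.
Hydraulic gradient i = 0.0330.
Q = Σ(K_i·b_i) · W · i = 112.9 × 1610 × 0.03300 = 6000 m³/day.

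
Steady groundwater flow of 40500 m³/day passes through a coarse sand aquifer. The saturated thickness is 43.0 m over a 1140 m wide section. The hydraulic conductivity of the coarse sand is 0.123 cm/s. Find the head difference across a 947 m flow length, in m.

Convert K: 0.123 cm/s × 864 = 106.3 m/day.
Cross-sectional area A = 1140 × 43.0 = 49020 m².
From Q = K·A·i, i = Q / (K·A) = 40500 / (106.3 × 49020) = 0.007774.
Head loss Δh = i · L = 0.007774 × 947 = 7.362 m.

7.36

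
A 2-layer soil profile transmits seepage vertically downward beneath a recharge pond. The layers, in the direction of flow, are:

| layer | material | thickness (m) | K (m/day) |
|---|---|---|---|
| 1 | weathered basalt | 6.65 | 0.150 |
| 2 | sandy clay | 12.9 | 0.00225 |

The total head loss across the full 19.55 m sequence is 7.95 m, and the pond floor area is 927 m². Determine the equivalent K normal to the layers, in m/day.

0.00338

Flow is perpendicular to layering, so the layers act in series and the equivalent K is the thickness-weighted harmonic mean.
Total thickness L = 6.65 + 12.9 = 19.55 m.
Σ(b_i/K_i) = 6.65/0.150 + 12.9/0.00225 = 5778 d.
K_eq = L / Σ(b_i/K_i) = 19.55 / 5778 = 0.003384 m/day.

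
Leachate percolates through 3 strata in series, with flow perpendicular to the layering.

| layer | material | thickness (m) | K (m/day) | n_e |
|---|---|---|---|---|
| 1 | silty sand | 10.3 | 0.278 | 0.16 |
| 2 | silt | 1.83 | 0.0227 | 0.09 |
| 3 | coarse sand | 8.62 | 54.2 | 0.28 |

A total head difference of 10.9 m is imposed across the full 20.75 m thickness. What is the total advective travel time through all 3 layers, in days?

45.7

With flow normal to the layers, continuity requires the same specific discharge q through every layer.
Σ(b_i/K_i) = 10.3/0.278 + 1.83/0.0227 + 8.62/54.2 = 117.8 d.
q = Δh / Σ(b_i/K_i) = 10.9 / 117.8 = 0.09251 m/day.
In each layer the seepage velocity is v_i = q/n_i, so the layer transit time is t_i = b_i·n_i / q:
  layer 1 (silty sand): t_1 = 10.3 × 0.16 / 0.09251 = 17.81 d
  layer 2 (silt): t_2 = 1.83 × 0.09 / 0.09251 = 1.780 d
  layer 3 (coarse sand): t_3 = 8.62 × 0.28 / 0.09251 = 26.09 d
Total t = Σ t_i = 45.69 days.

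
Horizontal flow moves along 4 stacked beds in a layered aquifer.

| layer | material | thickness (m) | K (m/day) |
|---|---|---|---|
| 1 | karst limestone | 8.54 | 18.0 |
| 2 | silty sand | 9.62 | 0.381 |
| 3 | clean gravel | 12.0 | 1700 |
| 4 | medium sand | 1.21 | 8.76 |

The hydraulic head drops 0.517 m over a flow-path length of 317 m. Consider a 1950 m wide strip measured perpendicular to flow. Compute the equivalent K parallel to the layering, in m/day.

656

Flow is parallel to layering, so each bed carries its own Darcy discharge and the transmissivities add.
Σ(K_i·b_i) = 18.0×8.54 + 0.381×9.62 + 1700×12.0 + 8.76×1.21 = 20568 m²/day.
Total thickness b = 31.37 m, so K_eq = Σ(K_i·b_i)/b = 655.7 m/day.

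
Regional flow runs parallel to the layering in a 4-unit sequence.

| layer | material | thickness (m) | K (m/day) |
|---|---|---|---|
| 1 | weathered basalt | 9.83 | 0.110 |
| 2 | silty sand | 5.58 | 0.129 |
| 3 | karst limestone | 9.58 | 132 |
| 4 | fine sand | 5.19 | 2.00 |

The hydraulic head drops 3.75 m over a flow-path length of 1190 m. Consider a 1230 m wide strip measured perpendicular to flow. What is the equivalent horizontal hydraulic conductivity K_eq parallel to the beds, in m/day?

Flow is parallel to layering, so each bed carries its own Darcy discharge and the transmissivities add.
Σ(K_i·b_i) = 0.110×9.83 + 0.129×5.58 + 132×9.58 + 2.00×5.19 = 1277 m²/day.
Total thickness b = 30.18 m, so K_eq = Σ(K_i·b_i)/b = 42.30 m/day.

42.3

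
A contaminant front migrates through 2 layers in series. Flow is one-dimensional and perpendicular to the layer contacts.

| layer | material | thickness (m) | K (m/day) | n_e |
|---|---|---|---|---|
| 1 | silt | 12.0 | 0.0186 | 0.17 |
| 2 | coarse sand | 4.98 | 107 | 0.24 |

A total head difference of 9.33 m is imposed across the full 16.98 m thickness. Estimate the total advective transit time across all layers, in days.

224

With flow normal to the layers, continuity requires the same specific discharge q through every layer.
Σ(b_i/K_i) = 12.0/0.0186 + 4.98/107 = 645.2 d.
q = Δh / Σ(b_i/K_i) = 9.33 / 645.2 = 0.01446 m/day.
In each layer the seepage velocity is v_i = q/n_i, so the layer transit time is t_i = b_i·n_i / q:
  layer 1 (silt): t_1 = 12.0 × 0.17 / 0.01446 = 141.1 d
  layer 2 (coarse sand): t_2 = 4.98 × 0.24 / 0.01446 = 82.65 d
Total t = Σ t_i = 223.7 days.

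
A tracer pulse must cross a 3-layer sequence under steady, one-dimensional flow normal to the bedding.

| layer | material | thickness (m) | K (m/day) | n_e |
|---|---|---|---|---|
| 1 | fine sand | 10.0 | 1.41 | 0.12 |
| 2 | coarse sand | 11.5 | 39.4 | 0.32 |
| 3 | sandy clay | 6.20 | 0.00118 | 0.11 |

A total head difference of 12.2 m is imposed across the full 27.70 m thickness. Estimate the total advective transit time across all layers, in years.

With flow normal to the layers, continuity requires the same specific discharge q through every layer.
Σ(b_i/K_i) = 10.0/1.41 + 11.5/39.4 + 6.20/0.00118 = 5262 d.
q = Δh / Σ(b_i/K_i) = 12.2 / 5262 = 0.002319 m/day.
In each layer the seepage velocity is v_i = q/n_i, so the layer transit time is t_i = b_i·n_i / q:
  layer 1 (fine sand): t_1 = 10.0 × 0.12 / 0.002319 = 517.5 d
  layer 2 (coarse sand): t_2 = 11.5 × 0.32 / 0.002319 = 1587 d
  layer 3 (sandy clay): t_3 = 6.20 × 0.11 / 0.002319 = 294.1 d
Total t = Σ t_i = 2399 days = 6.568 years.

6.57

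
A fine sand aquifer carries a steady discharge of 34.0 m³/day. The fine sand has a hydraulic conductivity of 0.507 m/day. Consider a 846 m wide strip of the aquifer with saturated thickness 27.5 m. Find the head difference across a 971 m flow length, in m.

2.80

Cross-sectional area A = 846 × 27.5 = 23265 m².
From Q = K·A·i, i = Q / (K·A) = 34.0 / (0.5070 × 23265) = 0.002882.
Head loss Δh = i · L = 0.002882 × 971 = 2.799 m.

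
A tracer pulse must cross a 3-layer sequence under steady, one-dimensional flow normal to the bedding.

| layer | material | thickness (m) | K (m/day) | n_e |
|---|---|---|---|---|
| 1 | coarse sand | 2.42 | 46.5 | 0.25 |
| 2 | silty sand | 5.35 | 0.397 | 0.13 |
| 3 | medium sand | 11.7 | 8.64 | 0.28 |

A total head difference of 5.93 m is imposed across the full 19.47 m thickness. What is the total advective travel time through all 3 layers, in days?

With flow normal to the layers, continuity requires the same specific discharge q through every layer.
Σ(b_i/K_i) = 2.42/46.5 + 5.35/0.397 + 11.7/8.64 = 14.88 d.
q = Δh / Σ(b_i/K_i) = 5.93 / 14.88 = 0.3985 m/day.
In each layer the seepage velocity is v_i = q/n_i, so the layer transit time is t_i = b_i·n_i / q:
  layer 1 (coarse sand): t_1 = 2.42 × 0.25 / 0.3985 = 1.518 d
  layer 2 (silty sand): t_2 = 5.35 × 0.13 / 0.3985 = 1.745 d
  layer 3 (medium sand): t_3 = 11.7 × 0.28 / 0.3985 = 8.222 d
Total t = Σ t_i = 11.49 days.

11.5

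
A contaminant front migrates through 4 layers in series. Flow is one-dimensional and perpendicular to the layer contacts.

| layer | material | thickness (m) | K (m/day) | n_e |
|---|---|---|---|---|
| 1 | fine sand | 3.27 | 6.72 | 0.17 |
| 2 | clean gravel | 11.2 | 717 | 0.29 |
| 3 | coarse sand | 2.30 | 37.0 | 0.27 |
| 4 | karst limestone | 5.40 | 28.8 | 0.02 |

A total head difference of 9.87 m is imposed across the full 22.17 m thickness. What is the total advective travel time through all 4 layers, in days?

0.345

With flow normal to the layers, continuity requires the same specific discharge q through every layer.
Σ(b_i/K_i) = 3.27/6.72 + 11.2/717 + 2.30/37.0 + 5.40/28.8 = 0.7519 d.
q = Δh / Σ(b_i/K_i) = 9.87 / 0.7519 = 13.13 m/day.
In each layer the seepage velocity is v_i = q/n_i, so the layer transit time is t_i = b_i·n_i / q:
  layer 1 (fine sand): t_1 = 3.27 × 0.17 / 13.13 = 0.04235 d
  layer 2 (clean gravel): t_2 = 11.2 × 0.29 / 13.13 = 0.2474 d
  layer 3 (coarse sand): t_3 = 2.30 × 0.27 / 13.13 = 0.04731 d
  layer 4 (karst limestone): t_4 = 5.40 × 0.02 / 13.13 = 0.008227 d
Total t = Σ t_i = 0.3453 days.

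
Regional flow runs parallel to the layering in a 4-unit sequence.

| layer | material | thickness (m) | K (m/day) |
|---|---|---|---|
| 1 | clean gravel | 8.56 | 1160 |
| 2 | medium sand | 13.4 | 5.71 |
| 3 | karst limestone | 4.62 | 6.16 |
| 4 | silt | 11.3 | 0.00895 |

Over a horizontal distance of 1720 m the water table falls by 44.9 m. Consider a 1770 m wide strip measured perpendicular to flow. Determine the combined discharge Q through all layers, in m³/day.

Flow is parallel to layering, so each bed carries its own Darcy discharge and the transmissivities add.
Σ(K_i·b_i) = 1160×8.56 + 5.71×13.4 + 6.16×4.62 + 0.00895×11.3 = 10035 m²/day.
Hydraulic gradient i = Δh / L = 44.9 / 1720 = 0.02610.
Q = Σ(K_i·b_i) · W · i = 10035 × 1770 × 0.02610 = 4.637e+05 m³/day.

464000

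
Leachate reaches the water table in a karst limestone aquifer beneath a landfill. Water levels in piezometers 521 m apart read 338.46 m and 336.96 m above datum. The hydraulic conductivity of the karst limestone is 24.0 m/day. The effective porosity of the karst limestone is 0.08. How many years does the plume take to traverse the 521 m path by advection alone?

1.65

Hydraulic gradient i = (338.46 − 336.96) / 521 = 1.5 / 521 = 0.002879.
Darcy flux q = K · i = 24.00 × 0.002879 = 0.06910 m/day.
Seepage velocity v = q / n_e = 0.06910 / 0.08 = 0.8637 m/day.
Travel time t = L / v = 521 / 0.8637 = 603.2 days = 1.651 years.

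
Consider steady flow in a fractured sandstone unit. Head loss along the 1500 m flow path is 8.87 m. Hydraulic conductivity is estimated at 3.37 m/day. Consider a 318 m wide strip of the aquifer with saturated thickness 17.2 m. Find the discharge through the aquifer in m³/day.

Cross-sectional area A = 318 × 17.2 = 5470 m².
Hydraulic gradient i = Δh / L = 8.87 / 1500 = 0.005913.
Darcy's law: Q = K · A · i = 3.370 × 5470 × 0.005913 = 109.0 m³/day.

109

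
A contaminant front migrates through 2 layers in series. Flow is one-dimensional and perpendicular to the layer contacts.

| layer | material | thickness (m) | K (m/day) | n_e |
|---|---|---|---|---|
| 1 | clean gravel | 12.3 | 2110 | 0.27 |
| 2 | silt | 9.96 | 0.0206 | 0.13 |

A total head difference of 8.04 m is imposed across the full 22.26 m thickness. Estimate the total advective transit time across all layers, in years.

0.760

With flow normal to the layers, continuity requires the same specific discharge q through every layer.
Σ(b_i/K_i) = 12.3/2110 + 9.96/0.0206 = 483.5 d.
q = Δh / Σ(b_i/K_i) = 8.04 / 483.5 = 0.01663 m/day.
In each layer the seepage velocity is v_i = q/n_i, so the layer transit time is t_i = b_i·n_i / q:
  layer 1 (clean gravel): t_1 = 12.3 × 0.27 / 0.01663 = 199.7 d
  layer 2 (silt): t_2 = 9.96 × 0.13 / 0.01663 = 77.87 d
Total t = Σ t_i = 277.6 days = 0.7600 years.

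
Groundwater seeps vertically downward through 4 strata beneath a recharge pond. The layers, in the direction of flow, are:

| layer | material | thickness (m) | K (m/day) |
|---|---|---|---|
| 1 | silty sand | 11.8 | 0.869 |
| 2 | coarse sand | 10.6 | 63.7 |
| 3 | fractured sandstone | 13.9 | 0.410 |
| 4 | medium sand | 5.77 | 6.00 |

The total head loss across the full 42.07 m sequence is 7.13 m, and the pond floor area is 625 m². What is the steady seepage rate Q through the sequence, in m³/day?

Flow is perpendicular to layering, so the layers act in series and the equivalent K is the thickness-weighted harmonic mean.
Total thickness L = 11.8 + 10.6 + 13.9 + 5.77 = 42.07 m.
Σ(b_i/K_i) = 11.8/0.869 + 10.6/63.7 + 13.9/0.410 + 5.77/6.00 = 48.61 d.
K_eq = L / Σ(b_i/K_i) = 42.07 / 48.61 = 0.8655 m/day.
Q = K_eq · A · (Δh/L) = 0.8655 × 625 × (7.13/42.07) = 91.67 m³/day.

91.7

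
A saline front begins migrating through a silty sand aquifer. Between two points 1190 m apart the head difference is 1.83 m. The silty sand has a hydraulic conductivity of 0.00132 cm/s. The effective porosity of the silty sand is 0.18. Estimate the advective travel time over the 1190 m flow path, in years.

334

Convert K: 0.00132 cm/s × 864 = 1.140 m/day.
Hydraulic gradient i = Δh / L = 1.83 / 1190 = 0.001538.
Darcy flux q = K · i = 1.140 × 0.001538 = 0.001754 m/day.
Seepage velocity v = q / n_e = 0.001754 / 0.18 = 0.009744 m/day.
Travel time t = L / v = 1190 / 0.009744 = 1.221e+05 days = 334.4 years.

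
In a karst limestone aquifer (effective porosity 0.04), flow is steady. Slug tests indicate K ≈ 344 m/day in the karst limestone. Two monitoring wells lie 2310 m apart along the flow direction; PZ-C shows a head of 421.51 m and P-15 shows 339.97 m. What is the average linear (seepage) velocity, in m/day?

304

Hydraulic gradient i = (421.51 − 339.97) / 2310 = 81.54 / 2310 = 0.03530.
Darcy flux q = K · i = 344.0 × 0.03530 = 12.14 m/day.
Seepage velocity v = q / n_e = 12.14 / 0.04 = 303.6 m/day.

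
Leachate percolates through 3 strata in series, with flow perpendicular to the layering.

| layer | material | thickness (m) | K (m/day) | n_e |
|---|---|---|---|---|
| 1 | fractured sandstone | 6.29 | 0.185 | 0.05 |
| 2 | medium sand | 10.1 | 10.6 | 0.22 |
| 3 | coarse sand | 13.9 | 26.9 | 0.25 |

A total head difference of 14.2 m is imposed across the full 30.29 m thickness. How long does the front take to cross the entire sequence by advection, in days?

15.0

With flow normal to the layers, continuity requires the same specific discharge q through every layer.
Σ(b_i/K_i) = 6.29/0.185 + 10.1/10.6 + 13.9/26.9 = 35.47 d.
q = Δh / Σ(b_i/K_i) = 14.2 / 35.47 = 0.4003 m/day.
In each layer the seepage velocity is v_i = q/n_i, so the layer transit time is t_i = b_i·n_i / q:
  layer 1 (fractured sandstone): t_1 = 6.29 × 0.05 / 0.4003 = 0.7856 d
  layer 2 (medium sand): t_2 = 10.1 × 0.22 / 0.4003 = 5.550 d
  layer 3 (coarse sand): t_3 = 13.9 × 0.25 / 0.4003 = 8.680 d
Total t = Σ t_i = 15.02 days.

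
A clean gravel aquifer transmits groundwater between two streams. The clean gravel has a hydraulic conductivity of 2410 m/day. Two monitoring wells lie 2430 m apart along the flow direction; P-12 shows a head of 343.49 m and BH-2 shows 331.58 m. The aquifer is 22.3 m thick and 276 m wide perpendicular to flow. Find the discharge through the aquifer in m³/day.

72700

Cross-sectional area A = 276 × 22.3 = 6155 m².
Hydraulic gradient i = (343.49 − 331.58) / 2430 = 11.91 / 2430 = 0.004901.
Darcy's law: Q = K · A · i = 2410 × 6155 × 0.004901 = 72700 m³/day.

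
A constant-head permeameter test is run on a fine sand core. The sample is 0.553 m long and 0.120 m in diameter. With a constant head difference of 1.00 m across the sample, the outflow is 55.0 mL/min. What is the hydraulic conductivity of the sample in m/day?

Cross-sectional area A = π·(d/2)² = π × (0.120/2)² = 0.01131 m².
Convert discharge: 55.0 mL/min = 9.167e-07 m³/s.
Darcy's law rearranged: K = Q·L / (A·Δh) = 9.167e-07 × 0.553 / (0.01131 × 1.00) = 4.482e-05 m/s = 3.873 m/day.

3.87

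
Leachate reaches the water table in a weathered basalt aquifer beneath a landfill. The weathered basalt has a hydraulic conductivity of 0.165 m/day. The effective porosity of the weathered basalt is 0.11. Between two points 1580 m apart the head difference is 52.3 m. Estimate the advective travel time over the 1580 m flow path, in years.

Hydraulic gradient i = Δh / L = 52.3 / 1580 = 0.03310.
Darcy flux q = K · i = 0.1650 × 0.03310 = 0.005462 m/day.
Seepage velocity v = q / n_e = 0.005462 / 0.11 = 0.04965 m/day.
Travel time t = L / v = 1580 / 0.04965 = 31822 days = 87.12 years.

87.1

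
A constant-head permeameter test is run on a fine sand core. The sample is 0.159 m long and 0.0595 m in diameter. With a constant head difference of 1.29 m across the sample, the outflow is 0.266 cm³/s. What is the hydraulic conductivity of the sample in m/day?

1.02

Cross-sectional area A = π·(d/2)² = π × (0.0595/2)² = 0.002781 m².
Convert discharge: 0.266 cm³/s = 2.660e-07 m³/s.
Darcy's law rearranged: K = Q·L / (A·Δh) = 2.660e-07 × 0.159 / (0.002781 × 1.29) = 1.179e-05 m/s = 1.019 m/day.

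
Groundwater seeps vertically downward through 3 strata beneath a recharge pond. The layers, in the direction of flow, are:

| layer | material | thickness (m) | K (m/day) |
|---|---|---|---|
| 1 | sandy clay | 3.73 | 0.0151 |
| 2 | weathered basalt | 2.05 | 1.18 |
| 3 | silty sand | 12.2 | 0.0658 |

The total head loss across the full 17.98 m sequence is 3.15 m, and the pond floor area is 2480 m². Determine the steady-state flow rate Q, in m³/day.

18.0

Flow is perpendicular to layering, so the layers act in series and the equivalent K is the thickness-weighted harmonic mean.
Total thickness L = 3.73 + 2.05 + 12.2 = 17.98 m.
Σ(b_i/K_i) = 3.73/0.0151 + 2.05/1.18 + 12.2/0.0658 = 434.2 d.
K_eq = L / Σ(b_i/K_i) = 17.98 / 434.2 = 0.04141 m/day.
Q = K_eq · A · (Δh/L) = 0.04141 × 2480 × (3.15/17.98) = 17.99 m³/day.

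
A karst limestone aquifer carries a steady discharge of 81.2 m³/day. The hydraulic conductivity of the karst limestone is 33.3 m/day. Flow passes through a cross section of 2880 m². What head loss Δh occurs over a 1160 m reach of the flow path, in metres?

0.982

From Q = K·A·i, i = Q / (K·A) = 81.2 / (33.30 × 2880) = 0.0008467.
Head loss Δh = i · L = 0.0008467 × 1160 = 0.9821 m.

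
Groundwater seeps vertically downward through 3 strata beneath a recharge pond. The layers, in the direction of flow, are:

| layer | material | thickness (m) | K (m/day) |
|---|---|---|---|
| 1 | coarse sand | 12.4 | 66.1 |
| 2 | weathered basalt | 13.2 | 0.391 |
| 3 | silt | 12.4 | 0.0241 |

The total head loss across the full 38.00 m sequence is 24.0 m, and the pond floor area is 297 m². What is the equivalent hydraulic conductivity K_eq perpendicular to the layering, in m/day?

0.0693

Flow is perpendicular to layering, so the layers act in series and the equivalent K is the thickness-weighted harmonic mean.
Total thickness L = 12.4 + 13.2 + 12.4 = 38.00 m.
Σ(b_i/K_i) = 12.4/66.1 + 13.2/0.391 + 12.4/0.0241 = 548.5 d.
K_eq = L / Σ(b_i/K_i) = 38.00 / 548.5 = 0.06928 m/day.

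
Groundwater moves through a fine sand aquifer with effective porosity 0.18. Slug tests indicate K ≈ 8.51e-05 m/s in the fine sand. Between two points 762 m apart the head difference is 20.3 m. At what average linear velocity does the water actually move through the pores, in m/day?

Convert K: 8.51e-05 m/s × 86400 = 7.353 m/day.
Hydraulic gradient i = Δh / L = 20.3 / 762 = 0.02664.
Darcy flux q = K · i = 7.353 × 0.02664 = 0.1959 m/day.
Seepage velocity v = q / n_e = 0.1959 / 0.18 = 1.088 m/day.

1.09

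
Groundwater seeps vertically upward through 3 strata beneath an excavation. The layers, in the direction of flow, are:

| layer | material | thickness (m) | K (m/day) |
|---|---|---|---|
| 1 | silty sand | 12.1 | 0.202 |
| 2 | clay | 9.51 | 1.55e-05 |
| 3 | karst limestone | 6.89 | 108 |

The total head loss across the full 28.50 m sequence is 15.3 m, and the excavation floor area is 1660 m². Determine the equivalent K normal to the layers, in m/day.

4.64e-05

Flow is perpendicular to layering, so the layers act in series and the equivalent K is the thickness-weighted harmonic mean.
Total thickness L = 12.1 + 9.51 + 6.89 = 28.50 m.
Σ(b_i/K_i) = 12.1/0.202 + 9.51/1.55e-05 + 6.89/108 = 6.136e+05 d.
K_eq = L / Σ(b_i/K_i) = 28.50 / 6.136e+05 = 4.645e-05 m/day.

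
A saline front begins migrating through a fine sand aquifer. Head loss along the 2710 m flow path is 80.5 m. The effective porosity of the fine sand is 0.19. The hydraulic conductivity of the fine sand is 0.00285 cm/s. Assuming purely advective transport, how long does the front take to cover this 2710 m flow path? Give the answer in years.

Convert K: 0.00285 cm/s × 864 = 2.462 m/day.
Hydraulic gradient i = Δh / L = 80.5 / 2710 = 0.02970.
Darcy flux q = K · i = 2.462 × 0.02970 = 0.07315 m/day.
Seepage velocity v = q / n_e = 0.07315 / 0.19 = 0.3850 m/day.
Travel time t = L / v = 2710 / 0.3850 = 7039 days = 19.27 years.

19.3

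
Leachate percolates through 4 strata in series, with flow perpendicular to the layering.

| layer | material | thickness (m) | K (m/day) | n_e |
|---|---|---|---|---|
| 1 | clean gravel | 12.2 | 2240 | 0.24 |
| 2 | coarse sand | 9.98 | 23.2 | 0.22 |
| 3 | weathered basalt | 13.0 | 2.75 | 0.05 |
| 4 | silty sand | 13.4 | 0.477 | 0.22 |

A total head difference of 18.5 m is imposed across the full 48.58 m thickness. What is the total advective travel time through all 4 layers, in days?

15.7

With flow normal to the layers, continuity requires the same specific discharge q through every layer.
Σ(b_i/K_i) = 12.2/2240 + 9.98/23.2 + 13.0/2.75 + 13.4/0.477 = 33.26 d.
q = Δh / Σ(b_i/K_i) = 18.5 / 33.26 = 0.5563 m/day.
In each layer the seepage velocity is v_i = q/n_i, so the layer transit time is t_i = b_i·n_i / q:
  layer 1 (clean gravel): t_1 = 12.2 × 0.24 / 0.5563 = 5.263 d
  layer 2 (coarse sand): t_2 = 9.98 × 0.22 / 0.5563 = 3.947 d
  layer 3 (weathered basalt): t_3 = 13.0 × 0.05 / 0.5563 = 1.168 d
  layer 4 (silty sand): t_4 = 13.4 × 0.22 / 0.5563 = 5.299 d
Total t = Σ t_i = 15.68 days.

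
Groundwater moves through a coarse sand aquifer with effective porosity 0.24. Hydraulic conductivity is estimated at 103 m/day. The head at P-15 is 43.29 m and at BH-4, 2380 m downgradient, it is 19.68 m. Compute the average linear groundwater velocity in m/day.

Hydraulic gradient i = (43.29 − 19.68) / 2380 = 23.61 / 2380 = 0.009920.
Darcy flux q = K · i = 103.0 × 0.009920 = 1.022 m/day.
Seepage velocity v = q / n_e = 1.022 / 0.24 = 4.257 m/day.

4.26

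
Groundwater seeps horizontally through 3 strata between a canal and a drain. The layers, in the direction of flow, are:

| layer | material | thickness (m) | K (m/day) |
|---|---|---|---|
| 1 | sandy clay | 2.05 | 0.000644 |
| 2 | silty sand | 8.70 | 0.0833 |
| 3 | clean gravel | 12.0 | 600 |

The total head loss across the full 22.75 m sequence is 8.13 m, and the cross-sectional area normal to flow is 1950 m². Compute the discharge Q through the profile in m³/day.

Flow is perpendicular to layering, so the layers act in series and the equivalent K is the thickness-weighted harmonic mean.
Total thickness L = 2.05 + 8.70 + 12.0 = 22.75 m.
Σ(b_i/K_i) = 2.05/0.000644 + 8.70/0.0833 + 12.0/600 = 3288 d.
K_eq = L / Σ(b_i/K_i) = 22.75 / 3288 = 0.006920 m/day.
Q = K_eq · A · (Δh/L) = 0.006920 × 1950 × (8.13/22.75) = 4.822 m³/day.

4.82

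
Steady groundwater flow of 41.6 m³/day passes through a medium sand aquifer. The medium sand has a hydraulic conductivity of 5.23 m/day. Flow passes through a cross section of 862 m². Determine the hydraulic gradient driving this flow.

From Q = K·A·i, i = Q / (K·A) = 41.6 / (5.230 × 862.0) = 0.009228.

0.00923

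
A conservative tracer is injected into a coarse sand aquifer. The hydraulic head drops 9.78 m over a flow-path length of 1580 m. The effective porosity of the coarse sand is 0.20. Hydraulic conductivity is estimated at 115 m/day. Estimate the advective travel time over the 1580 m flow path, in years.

Hydraulic gradient i = Δh / L = 9.78 / 1580 = 0.006190.
Darcy flux q = K · i = 115.0 × 0.006190 = 0.7118 m/day.
Seepage velocity v = q / n_e = 0.7118 / 0.20 = 3.559 m/day.
Travel time t = L / v = 1580 / 3.559 = 443.9 days = 1.215 years.

1.22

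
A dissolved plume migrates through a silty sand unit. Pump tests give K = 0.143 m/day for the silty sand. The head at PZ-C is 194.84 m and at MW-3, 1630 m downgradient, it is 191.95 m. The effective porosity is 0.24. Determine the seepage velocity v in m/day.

Hydraulic gradient i = (194.84 − 191.95) / 1630 = 2.89 / 1630 = 0.001773.
Darcy flux q = K · i = 0.1430 × 0.001773 = 0.0002535 m/day.
Seepage velocity v = q / n_e = 0.0002535 / 0.24 = 0.001056 m/day.

0.00106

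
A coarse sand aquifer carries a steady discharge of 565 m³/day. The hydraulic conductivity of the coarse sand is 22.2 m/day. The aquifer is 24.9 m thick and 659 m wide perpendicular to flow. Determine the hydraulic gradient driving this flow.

0.00155

Cross-sectional area A = 659 × 24.9 = 16409 m².
From Q = K·A·i, i = Q / (K·A) = 565 / (22.20 × 16409) = 0.001551.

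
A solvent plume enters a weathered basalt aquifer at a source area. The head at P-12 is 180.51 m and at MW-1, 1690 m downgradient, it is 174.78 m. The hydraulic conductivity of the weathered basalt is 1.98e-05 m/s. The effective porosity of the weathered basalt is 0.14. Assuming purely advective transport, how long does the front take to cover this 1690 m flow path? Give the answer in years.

112

Convert K: 1.98e-05 m/s × 86400 = 1.711 m/day.
Hydraulic gradient i = (180.51 − 174.78) / 1690 = 5.73 / 1690 = 0.003391.
Darcy flux q = K · i = 1.711 × 0.003391 = 0.005800 m/day.
Seepage velocity v = q / n_e = 0.005800 / 0.14 = 0.04143 m/day.
Travel time t = L / v = 1690 / 0.04143 = 40791 days = 111.7 years.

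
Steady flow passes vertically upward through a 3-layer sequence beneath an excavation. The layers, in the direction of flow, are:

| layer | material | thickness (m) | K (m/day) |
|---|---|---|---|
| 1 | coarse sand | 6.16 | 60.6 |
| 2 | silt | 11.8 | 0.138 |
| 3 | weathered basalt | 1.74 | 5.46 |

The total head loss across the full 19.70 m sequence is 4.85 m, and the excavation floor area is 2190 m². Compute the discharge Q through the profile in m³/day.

124

Flow is perpendicular to layering, so the layers act in series and the equivalent K is the thickness-weighted harmonic mean.
Total thickness L = 6.16 + 11.8 + 1.74 = 19.70 m.
Σ(b_i/K_i) = 6.16/60.6 + 11.8/0.138 + 1.74/5.46 = 85.93 d.
K_eq = L / Σ(b_i/K_i) = 19.70 / 85.93 = 0.2293 m/day.
Q = K_eq · A · (Δh/L) = 0.2293 × 2190 × (4.85/19.70) = 123.6 m³/day.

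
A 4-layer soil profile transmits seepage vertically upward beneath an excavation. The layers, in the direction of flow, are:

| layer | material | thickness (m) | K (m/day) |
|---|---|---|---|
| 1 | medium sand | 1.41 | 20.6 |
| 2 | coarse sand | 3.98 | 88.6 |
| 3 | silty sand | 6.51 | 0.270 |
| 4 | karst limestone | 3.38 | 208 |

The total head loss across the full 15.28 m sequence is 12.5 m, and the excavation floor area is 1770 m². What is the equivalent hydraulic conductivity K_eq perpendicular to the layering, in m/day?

0.630

Flow is perpendicular to layering, so the layers act in series and the equivalent K is the thickness-weighted harmonic mean.
Total thickness L = 1.41 + 3.98 + 6.51 + 3.38 = 15.28 m.
Σ(b_i/K_i) = 1.41/20.6 + 3.98/88.6 + 6.51/0.270 + 3.38/208 = 24.24 d.
K_eq = L / Σ(b_i/K_i) = 15.28 / 24.24 = 0.6303 m/day.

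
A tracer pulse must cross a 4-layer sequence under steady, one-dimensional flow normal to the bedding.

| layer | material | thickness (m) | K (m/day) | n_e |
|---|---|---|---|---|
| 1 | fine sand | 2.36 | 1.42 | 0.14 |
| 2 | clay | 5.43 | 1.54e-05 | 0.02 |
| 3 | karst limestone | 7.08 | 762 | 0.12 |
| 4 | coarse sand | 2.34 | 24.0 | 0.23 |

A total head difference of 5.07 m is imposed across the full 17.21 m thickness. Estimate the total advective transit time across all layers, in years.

With flow normal to the layers, continuity requires the same specific discharge q through every layer.
Σ(b_i/K_i) = 2.36/1.42 + 5.43/1.54e-05 + 7.08/762 + 2.34/24.0 = 3.526e+05 d.
q = Δh / Σ(b_i/K_i) = 5.07 / 3.526e+05 = 1.438e-05 m/day.
In each layer the seepage velocity is v_i = q/n_i, so the layer transit time is t_i = b_i·n_i / q:
  layer 1 (fine sand): t_1 = 2.36 × 0.14 / 1.438e-05 = 22978 d
  layer 2 (clay): t_2 = 5.43 × 0.02 / 1.438e-05 = 7553 d
  layer 3 (karst limestone): t_3 = 7.08 × 0.12 / 1.438e-05 = 59086 d
  layer 4 (coarse sand): t_4 = 2.34 × 0.23 / 1.438e-05 = 37430 d
Total t = Σ t_i = 1.270e+05 days = 347.8 years.

348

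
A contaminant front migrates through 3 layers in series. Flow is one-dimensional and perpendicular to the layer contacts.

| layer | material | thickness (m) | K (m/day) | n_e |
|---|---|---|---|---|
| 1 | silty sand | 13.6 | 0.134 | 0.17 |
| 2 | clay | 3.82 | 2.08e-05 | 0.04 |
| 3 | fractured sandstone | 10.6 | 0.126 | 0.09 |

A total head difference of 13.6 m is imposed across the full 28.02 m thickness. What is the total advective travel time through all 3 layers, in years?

With flow normal to the layers, continuity requires the same specific discharge q through every layer.
Σ(b_i/K_i) = 13.6/0.134 + 3.82/2.08e-05 + 10.6/0.126 = 1.838e+05 d.
q = Δh / Σ(b_i/K_i) = 13.6 / 1.838e+05 = 7.398e-05 m/day.
In each layer the seepage velocity is v_i = q/n_i, so the layer transit time is t_i = b_i·n_i / q:
  layer 1 (silty sand): t_1 = 13.6 × 0.17 / 7.398e-05 = 31253 d
  layer 2 (clay): t_2 = 3.82 × 0.04 / 7.398e-05 = 2065 d
  layer 3 (fractured sandstone): t_3 = 10.6 × 0.09 / 7.398e-05 = 12896 d
Total t = Σ t_i = 46214 days = 126.5 years.

127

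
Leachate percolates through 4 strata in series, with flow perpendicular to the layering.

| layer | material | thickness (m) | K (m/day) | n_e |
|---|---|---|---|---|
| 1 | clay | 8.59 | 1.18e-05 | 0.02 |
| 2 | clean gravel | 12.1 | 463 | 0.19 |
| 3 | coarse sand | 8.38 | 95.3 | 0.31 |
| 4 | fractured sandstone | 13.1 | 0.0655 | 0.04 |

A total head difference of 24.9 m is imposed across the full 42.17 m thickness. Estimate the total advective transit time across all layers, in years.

With flow normal to the layers, continuity requires the same specific discharge q through every layer.
Σ(b_i/K_i) = 8.59/1.18e-05 + 12.1/463 + 8.38/95.3 + 13.1/0.0655 = 7.282e+05 d.
q = Δh / Σ(b_i/K_i) = 24.9 / 7.282e+05 = 3.420e-05 m/day.
In each layer the seepage velocity is v_i = q/n_i, so the layer transit time is t_i = b_i·n_i / q:
  layer 1 (clay): t_1 = 8.59 × 0.02 / 3.420e-05 = 5024 d
  layer 2 (clean gravel): t_2 = 12.1 × 0.19 / 3.420e-05 = 67231 d
  layer 3 (coarse sand): t_3 = 8.38 × 0.31 / 3.420e-05 = 75969 d
  layer 4 (fractured sandstone): t_4 = 13.1 × 0.04 / 3.420e-05 = 15324 d
Total t = Σ t_i = 1.635e+05 days = 447.8 years.

448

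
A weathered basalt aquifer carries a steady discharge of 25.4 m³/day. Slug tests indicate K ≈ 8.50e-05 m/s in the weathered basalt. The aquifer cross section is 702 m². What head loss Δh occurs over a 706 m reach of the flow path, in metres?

Convert K: 8.50e-05 m/s × 86400 = 7.344 m/day.
From Q = K·A·i, i = Q / (K·A) = 25.4 / (7.344 × 702.0) = 0.004927.
Head loss Δh = i · L = 0.004927 × 706 = 3.478 m.

3.48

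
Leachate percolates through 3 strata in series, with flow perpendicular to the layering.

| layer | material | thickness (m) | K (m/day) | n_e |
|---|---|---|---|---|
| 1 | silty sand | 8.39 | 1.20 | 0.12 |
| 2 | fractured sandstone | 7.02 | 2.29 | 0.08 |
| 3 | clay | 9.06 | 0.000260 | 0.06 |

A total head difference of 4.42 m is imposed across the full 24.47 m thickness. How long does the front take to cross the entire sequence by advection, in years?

With flow normal to the layers, continuity requires the same specific discharge q through every layer.
Σ(b_i/K_i) = 8.39/1.20 + 7.02/2.29 + 9.06/0.000260 = 34856 d.
q = Δh / Σ(b_i/K_i) = 4.42 / 34856 = 0.0001268 m/day.
In each layer the seepage velocity is v_i = q/n_i, so the layer transit time is t_i = b_i·n_i / q:
  layer 1 (silty sand): t_1 = 8.39 × 0.12 / 0.0001268 = 7940 d
  layer 2 (fractured sandstone): t_2 = 7.02 × 0.08 / 0.0001268 = 4429 d
  layer 3 (clay): t_3 = 9.06 × 0.06 / 0.0001268 = 4287 d
Total t = Σ t_i = 16655 days = 45.60 years.

45.6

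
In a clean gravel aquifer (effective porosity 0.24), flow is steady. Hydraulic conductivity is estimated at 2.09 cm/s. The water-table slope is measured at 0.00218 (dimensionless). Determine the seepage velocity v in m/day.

Convert K: 2.09 cm/s × 864 = 1806 m/day.
Hydraulic gradient i = 0.00218.
Darcy flux q = K · i = 1806 × 0.002180 = 3.937 m/day.
Seepage velocity v = q / n_e = 3.937 / 0.24 = 16.40 m/day.

16.4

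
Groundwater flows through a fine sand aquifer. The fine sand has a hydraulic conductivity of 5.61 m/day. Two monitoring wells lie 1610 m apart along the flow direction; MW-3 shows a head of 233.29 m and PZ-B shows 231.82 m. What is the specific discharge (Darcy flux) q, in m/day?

Hydraulic gradient i = (233.29 − 231.82) / 1610 = 1.47 / 1610 = 0.0009130.
Specific discharge q = K · i = 5.610 × 0.0009130 = 0.005122 m/day.

0.00512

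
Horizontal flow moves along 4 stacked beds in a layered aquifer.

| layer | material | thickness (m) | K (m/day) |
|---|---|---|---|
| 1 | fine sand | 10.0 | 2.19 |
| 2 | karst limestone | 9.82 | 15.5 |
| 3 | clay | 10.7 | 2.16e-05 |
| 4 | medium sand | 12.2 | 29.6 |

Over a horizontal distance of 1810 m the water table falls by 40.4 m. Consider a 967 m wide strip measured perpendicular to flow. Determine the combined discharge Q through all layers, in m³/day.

Flow is parallel to layering, so each bed carries its own Darcy discharge and the transmissivities add.
Σ(K_i·b_i) = 2.19×10.0 + 15.5×9.82 + 2.16e-05×10.7 + 29.6×12.2 = 535.2 m²/day.
Hydraulic gradient i = Δh / L = 40.4 / 1810 = 0.02232.
Q = Σ(K_i·b_i) · W · i = 535.2 × 967 × 0.02232 = 11552 m³/day.

11600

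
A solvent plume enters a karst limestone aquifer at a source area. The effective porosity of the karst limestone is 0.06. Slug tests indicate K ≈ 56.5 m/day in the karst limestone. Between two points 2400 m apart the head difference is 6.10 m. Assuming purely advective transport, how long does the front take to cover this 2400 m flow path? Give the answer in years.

2.75

Hydraulic gradient i = Δh / L = 6.10 / 2400 = 0.002542.
Darcy flux q = K · i = 56.50 × 0.002542 = 0.1436 m/day.
Seepage velocity v = q / n_e = 0.1436 / 0.06 = 2.393 m/day.
Travel time t = L / v = 2400 / 2.393 = 1003 days = 2.745 years.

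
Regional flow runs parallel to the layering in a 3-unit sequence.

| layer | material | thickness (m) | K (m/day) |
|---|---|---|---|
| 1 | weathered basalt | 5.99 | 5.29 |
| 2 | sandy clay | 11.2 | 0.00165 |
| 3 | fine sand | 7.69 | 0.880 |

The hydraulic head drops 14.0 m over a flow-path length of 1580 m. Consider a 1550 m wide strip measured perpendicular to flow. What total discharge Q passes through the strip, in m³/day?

528

Flow is parallel to layering, so each bed carries its own Darcy discharge and the transmissivities add.
Σ(K_i·b_i) = 5.29×5.99 + 0.00165×11.2 + 0.880×7.69 = 38.47 m²/day.
Hydraulic gradient i = Δh / L = 14.0 / 1580 = 0.008861.
Q = Σ(K_i·b_i) · W · i = 38.47 × 1550 × 0.008861 = 528.4 m³/day.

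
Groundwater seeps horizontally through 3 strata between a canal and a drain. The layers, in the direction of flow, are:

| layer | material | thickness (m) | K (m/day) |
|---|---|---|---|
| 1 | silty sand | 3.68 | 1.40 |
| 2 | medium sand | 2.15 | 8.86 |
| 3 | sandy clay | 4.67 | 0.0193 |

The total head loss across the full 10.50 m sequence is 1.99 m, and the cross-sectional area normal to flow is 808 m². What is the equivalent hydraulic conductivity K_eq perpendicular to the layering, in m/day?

0.0429

Flow is perpendicular to layering, so the layers act in series and the equivalent K is the thickness-weighted harmonic mean.
Total thickness L = 3.68 + 2.15 + 4.67 = 10.50 m.
Σ(b_i/K_i) = 3.68/1.40 + 2.15/8.86 + 4.67/0.0193 = 244.8 d.
K_eq = L / Σ(b_i/K_i) = 10.50 / 244.8 = 0.04289 m/day.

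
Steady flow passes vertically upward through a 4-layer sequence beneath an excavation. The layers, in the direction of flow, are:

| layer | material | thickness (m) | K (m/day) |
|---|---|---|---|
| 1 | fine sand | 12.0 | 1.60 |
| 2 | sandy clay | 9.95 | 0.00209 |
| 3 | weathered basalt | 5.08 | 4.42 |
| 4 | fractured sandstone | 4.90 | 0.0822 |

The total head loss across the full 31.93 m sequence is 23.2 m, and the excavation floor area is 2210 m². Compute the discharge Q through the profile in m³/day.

10.6

Flow is perpendicular to layering, so the layers act in series and the equivalent K is the thickness-weighted harmonic mean.
Total thickness L = 12.0 + 9.95 + 5.08 + 4.90 = 31.93 m.
Σ(b_i/K_i) = 12.0/1.60 + 9.95/0.00209 + 5.08/4.42 + 4.90/0.0822 = 4829 d.
K_eq = L / Σ(b_i/K_i) = 31.93 / 4829 = 0.006612 m/day.
Q = K_eq · A · (Δh/L) = 0.006612 × 2210 × (23.2/31.93) = 10.62 m³/day.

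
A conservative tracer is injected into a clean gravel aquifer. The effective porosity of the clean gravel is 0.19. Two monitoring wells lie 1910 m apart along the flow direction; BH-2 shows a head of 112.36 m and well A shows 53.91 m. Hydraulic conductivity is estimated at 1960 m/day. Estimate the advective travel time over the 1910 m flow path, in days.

6.05

Hydraulic gradient i = (112.36 − 53.91) / 1910 = 58.45 / 1910 = 0.03060.
Darcy flux q = K · i = 1960 × 0.03060 = 59.98 m/day.
Seepage velocity v = q / n_e = 59.98 / 0.19 = 315.7 m/day.
Travel time t = L / v = 1910 / 315.7 = 6.050 days.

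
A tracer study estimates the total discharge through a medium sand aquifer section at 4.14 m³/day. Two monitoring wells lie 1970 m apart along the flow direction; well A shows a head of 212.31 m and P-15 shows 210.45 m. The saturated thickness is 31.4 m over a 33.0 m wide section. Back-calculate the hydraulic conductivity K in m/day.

4.23

Cross-sectional area A = 33.0 × 31.4 = 1036 m².
Hydraulic gradient i = (212.31 − 210.45) / 1970 = 1.86 / 1970 = 0.0009442.
From Q = K·A·i, K = Q / (A·i) = 4.14 / (1036 × 0.0009442) = 4.232 m/day.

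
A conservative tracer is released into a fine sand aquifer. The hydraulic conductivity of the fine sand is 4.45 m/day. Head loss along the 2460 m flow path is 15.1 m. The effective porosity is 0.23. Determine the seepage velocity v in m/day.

Hydraulic gradient i = Δh / L = 15.1 / 2460 = 0.006138.
Darcy flux q = K · i = 4.450 × 0.006138 = 0.02732 m/day.
Seepage velocity v = q / n_e = 0.02732 / 0.23 = 0.1188 m/day.

0.119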